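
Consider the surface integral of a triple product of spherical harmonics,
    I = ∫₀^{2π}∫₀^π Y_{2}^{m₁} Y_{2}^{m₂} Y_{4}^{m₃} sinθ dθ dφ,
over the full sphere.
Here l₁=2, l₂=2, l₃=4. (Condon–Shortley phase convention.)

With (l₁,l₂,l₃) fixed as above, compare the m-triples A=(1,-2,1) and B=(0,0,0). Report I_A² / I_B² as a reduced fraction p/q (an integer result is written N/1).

Same 2,2,4: normalisation and zero-m 3j drop out of the ratio.
A: Δ: 0! 4! 4! / 9! → 1/630; sum: t=0:+1/144 = 1/144; 3j²(2 2 4; 1 -2 1) = Δ·Π!·Σ² = 1/126  (sign -1)
B: Δ: 0! 4! 4! / 9! → 1/630; sum: t=0:+1/16 = 1/16; 3j²(2 2 4; 0 0 0) = Δ·Π!·Σ² = 2/35  (sign +1)
I_A²/I_B² = (1/126)/(2/35) = 5/36

5/36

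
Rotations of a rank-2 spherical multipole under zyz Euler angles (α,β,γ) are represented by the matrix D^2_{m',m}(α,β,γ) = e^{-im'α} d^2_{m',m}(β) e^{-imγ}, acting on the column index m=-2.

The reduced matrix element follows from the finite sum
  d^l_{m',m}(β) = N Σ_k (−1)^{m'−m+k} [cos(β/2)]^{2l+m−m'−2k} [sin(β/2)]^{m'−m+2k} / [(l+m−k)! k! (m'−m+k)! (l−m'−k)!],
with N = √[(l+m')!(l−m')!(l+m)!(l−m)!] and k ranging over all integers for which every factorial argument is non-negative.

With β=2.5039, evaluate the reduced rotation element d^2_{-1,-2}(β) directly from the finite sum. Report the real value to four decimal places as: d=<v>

d^2_{-1,-2}(β=2.5039) via the finite sum:
Half-angle: c=0.313471, s=0.949598. N=√(1·6·1·24)=12.000000
k∈{0} keeps every argument non-negative
  k=0: (−1)^1·12.0000/(6)·0.3135^3·0.9496^1 = -0.058501
d^2_{-1,-2}(2.5039) = -0.058501

d=-0.0585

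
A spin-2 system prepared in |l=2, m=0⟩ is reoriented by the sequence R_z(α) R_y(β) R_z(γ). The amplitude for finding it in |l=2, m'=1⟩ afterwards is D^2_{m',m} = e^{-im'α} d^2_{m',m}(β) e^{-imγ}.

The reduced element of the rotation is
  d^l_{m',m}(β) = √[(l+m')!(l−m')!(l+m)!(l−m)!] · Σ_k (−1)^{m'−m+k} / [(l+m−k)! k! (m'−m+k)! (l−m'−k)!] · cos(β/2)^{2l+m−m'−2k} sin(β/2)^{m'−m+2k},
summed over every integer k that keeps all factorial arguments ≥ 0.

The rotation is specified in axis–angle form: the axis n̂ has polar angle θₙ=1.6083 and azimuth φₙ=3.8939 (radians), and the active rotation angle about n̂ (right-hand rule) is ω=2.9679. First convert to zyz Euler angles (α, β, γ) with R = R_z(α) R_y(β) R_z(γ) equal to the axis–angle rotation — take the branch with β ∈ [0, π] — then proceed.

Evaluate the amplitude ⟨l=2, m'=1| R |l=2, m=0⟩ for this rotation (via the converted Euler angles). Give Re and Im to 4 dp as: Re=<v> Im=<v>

Axis–angle → zyz. n̂ = (sinθₙcosφₙ, sinθₙsinφₙ, cosθₙ) = (-0.729601, -0.682845, -0.037495), ω = 2.9679.
R = I cosω + sinω [n̂]ₓ + (1−cosω) n̂n̂ᵀ gives
  R = [+0.071672, +0.995392, -0.063709; +0.982432, -0.059415, +0.176911; +0.172311, -0.075269, -0.982163]
β = atan2(√(R₁₃²+R₂₃²), R₃₃) = 2.952434; α = atan2(R₂₃, R₁₃) mod 2π = 1.916455; γ = atan2(R₃₂, −R₃₁) mod 2π = 3.553433
D^2_{1,0}(1.9165,2.9524,3.5534) = e^{-i·1·1.9165}·d^2_{1,0}(2.9524)·e^{-i·0·3.5534}. Compute d first:
With c≡cos(β/2)=0.094439 and s≡sin(β/2)=0.995531, N=[6·1·2·2]^{1/2}=4.898979
The bounds max(0,m−m')=0 and min(l+m,l−m')=1 give 2 terms
  k=0: (−1)^1·4.8990/(2)·0.0944^3·0.9955^1 = -0.002054
  k=1: (−1)^2·4.8990/(2)·0.0944^1·0.9955^3 = +0.228238
d^2_{1,0}(2.9524) = -0.002054 +0.228238 = +0.226184
Attach z-rotation phases: D = e^{-i(1)(1.9165)}·(+0.226184)·e^{-i(0)(3.5534)} = -0.076635-0.212806i

Re=-0.0766 Im=-0.2128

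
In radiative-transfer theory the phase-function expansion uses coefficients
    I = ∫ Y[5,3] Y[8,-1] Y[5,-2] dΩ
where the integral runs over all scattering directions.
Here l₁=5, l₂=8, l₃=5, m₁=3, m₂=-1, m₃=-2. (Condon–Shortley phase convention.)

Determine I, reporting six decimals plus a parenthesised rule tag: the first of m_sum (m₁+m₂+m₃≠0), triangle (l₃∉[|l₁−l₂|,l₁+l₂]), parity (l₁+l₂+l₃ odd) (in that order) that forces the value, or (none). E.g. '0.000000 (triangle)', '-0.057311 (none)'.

m-sum 0 ✓  L=18 even ✓  3≤5≤13 ✓
Π(2lᵢ+1) = 11×17×11 = 2057
triangle coeff Δ(5,8,5) = 1/37413090
Σ_t [3,5]: t=3:−1/1036800 t=4:+1/331776 t=5:−1/1036800 = 1/921600
(3j)²=490/46189 [(5 8 5; 0 0 0)], sign=-1
Σ_t [0,2]: t=0:+1/406425600 t=1:−1/7257600 t=2:+1/2073600 = 47/135475200
(3j)²=6627/461890 [(5 8 5; 3 -1 -2)], sign=-1
⇒ 4πI² = 324723/1037153
I = (+1)√(324723/1037153/(4π)) = 0.15784476
No selection rule forces the value: the integral is nonzero (none).

0.157845 (none)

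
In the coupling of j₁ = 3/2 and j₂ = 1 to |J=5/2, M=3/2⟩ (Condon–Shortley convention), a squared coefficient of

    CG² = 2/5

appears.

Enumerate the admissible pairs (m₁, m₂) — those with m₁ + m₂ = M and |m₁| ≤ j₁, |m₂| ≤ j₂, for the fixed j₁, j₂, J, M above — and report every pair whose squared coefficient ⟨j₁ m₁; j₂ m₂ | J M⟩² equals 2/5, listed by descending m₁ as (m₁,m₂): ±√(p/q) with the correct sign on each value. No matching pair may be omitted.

Admissible pairs with m₁+m₂ = M = 3/2: (1/2,1), (3/2,0)
  (m₁,m₂)=(3/2,0): CG² = 2/5, CG = +√(2/5)   ← matches the target
  (m₁,m₂)=(1/2,1): CG² = 3/5, CG = +√(3/5)
Pairs with CG² = 2/5: (3/2,0): +√(2/5)

(3/2,0): +√(2/5)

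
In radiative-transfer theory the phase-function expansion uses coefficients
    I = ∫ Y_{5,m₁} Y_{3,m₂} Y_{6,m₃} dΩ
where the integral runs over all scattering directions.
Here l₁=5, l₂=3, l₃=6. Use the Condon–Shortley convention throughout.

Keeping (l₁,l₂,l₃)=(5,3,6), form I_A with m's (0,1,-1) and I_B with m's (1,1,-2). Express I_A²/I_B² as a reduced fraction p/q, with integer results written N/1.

1/3

l's match ⇒ only the (l;m) 3-j factors differ between A and B.
A: triangle coeff Δ(5,3,6) = 1/675675; Σ_t [0,2]: t=0:+1/34560 t=1:−1/3456 t=2:+1/5760 = -1/11520; (3j)²=2/429 [(5 3 6; 0 1 -1)], sign=+1
B: triangle coeff Δ(5,3,6) = 1/675675; Σ_t [0,2]: t=0:+1/27648 t=1:−1/4320 t=2:+1/11520 = -1/9216; (3j)²=2/143 [(5 3 6; 1 1 -2)], sign=-1
I_A²/I_B² = (2/429)/(2/143) = 1/3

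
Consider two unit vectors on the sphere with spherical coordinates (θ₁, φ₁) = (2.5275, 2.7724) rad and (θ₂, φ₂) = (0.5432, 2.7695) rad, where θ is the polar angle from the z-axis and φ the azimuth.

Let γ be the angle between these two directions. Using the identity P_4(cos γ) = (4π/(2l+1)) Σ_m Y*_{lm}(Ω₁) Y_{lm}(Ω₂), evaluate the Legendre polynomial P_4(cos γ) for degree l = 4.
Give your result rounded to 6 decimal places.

-0.116423

Addition theorem: P_4(cos γ) = (4π/9) Σ_m Y*_{lm}(Ω₁) Y_{lm}(Ω₂), m = −4…4:
  term(m=-4) = +0.001541+0.000018i   from Y*(Ω₁)=+0.004580-0.048570i, Y(Ω₂)=+0.002601+0.031479i
  term(m=-3) = -0.028958-0.000252i   from Y*(Ω₁)=+0.087452-0.175092i, Y(Ω₂)=-0.064961-0.132942i
  term(m=-2) = +0.150690+0.000874i   from Y*(Ω₁)=+0.301942-0.274808i, Y(Ω₂)=+0.271521+0.250015i
  term(m=-1) = -0.166462-0.000483i   from Y*(Ω₁)=+0.348207-0.134733i, Y(Ω₂)=-0.415335-0.162094i
  term(m=+0) = +0.002999+0.000000i   from Y*(Ω₁)=-0.150491-0.000000i, Y(Ω₂)=-0.019925+0.000000i
  term(m=+1) = -0.166462+0.000483i   from Y*(Ω₁)=-0.348207-0.134733i, Y(Ω₂)=+0.415335-0.162094i
  term(m=+2) = +0.150690-0.000874i   from Y*(Ω₁)=+0.301942+0.274808i, Y(Ω₂)=+0.271521-0.250015i
  term(m=+3) = -0.028958+0.000252i   from Y*(Ω₁)=-0.087452-0.175092i, Y(Ω₂)=+0.064961-0.132942i
  term(m=+4) = +0.001541-0.000018i   from Y*(Ω₁)=+0.004580+0.048570i, Y(Ω₂)=+0.002601-0.031479i
Accumulated sum -0.083382-0.000000i; after 4π/(2l+1) scaling, -0.116423-0.000000i ⇒ P_4 = -0.116423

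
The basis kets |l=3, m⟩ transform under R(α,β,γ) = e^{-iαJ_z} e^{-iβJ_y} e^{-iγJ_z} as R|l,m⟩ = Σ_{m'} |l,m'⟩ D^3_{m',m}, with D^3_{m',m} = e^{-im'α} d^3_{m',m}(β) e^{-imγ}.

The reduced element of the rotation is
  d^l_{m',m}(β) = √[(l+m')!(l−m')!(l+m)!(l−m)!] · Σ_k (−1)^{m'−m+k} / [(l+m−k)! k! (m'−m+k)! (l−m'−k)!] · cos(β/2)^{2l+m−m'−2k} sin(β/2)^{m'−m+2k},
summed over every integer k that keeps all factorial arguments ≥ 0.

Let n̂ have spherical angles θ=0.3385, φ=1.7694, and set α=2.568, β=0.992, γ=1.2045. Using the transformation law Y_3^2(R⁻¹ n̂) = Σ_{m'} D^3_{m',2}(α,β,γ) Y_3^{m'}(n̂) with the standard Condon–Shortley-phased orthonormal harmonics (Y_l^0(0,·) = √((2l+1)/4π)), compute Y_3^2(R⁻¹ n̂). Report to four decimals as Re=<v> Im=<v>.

Re=-0.0535 Im=-0.3559

Need the full column D^3_{m',2} for m'=−3..3 at α=2.5680, β=0.9920, γ=1.2045.
cos(β/2)=0.879493, sin(β/2)=0.475911
d^3_{-3,2}: single k=5 term ⇒ +0.052594;  D = +0.028938-0.043918i
d^3_{-2,2}: k∈[4..5] ⇒ +0.198399 -0.011619 = +0.186780;  D = -0.170956+0.075238i
d^3_{-1,2}: k∈[3..4] ⇒ +0.463773 -0.067899 = +0.395874;  D = +0.390881+0.062679i
d^3_{0,2}: k∈[2..3] ⇒ +0.742237 -0.217335 = +0.524902;  D = -0.390235-0.351054i
d^3_{1,2}: k∈[1..2] ⇒ +0.791933 -0.463773 = +0.328160;  D = +0.085825+0.316738i
d^3_{2,2}: k∈[0..1] ⇒ +0.462802 -0.677567 = -0.214765;  D = -0.065308+0.204595i
d^3_{3,2}: single k=0 term ⇒ -0.613429;  D = +0.473798-0.389629i
Y_3^{m'}(θ=0.3385,φ=1.7694) and Σ D·Y over m':
  (+0.0289-0.0439i)·(+0.0086+0.0126i)  (-0.1710+0.0752i)·(-0.0980+0.0411i)  (+0.3909+0.0627i)·(-0.0730-0.3628i)  (-0.3902-0.3511i)·(+0.5099+0.0000i)  (+0.0858+0.3167i)·(+0.0730-0.3628i)  (-0.0653+0.2046i)·(-0.0980-0.0411i)  (+0.4738-0.3896i)·(-0.0086+0.0126i)
Y_3^2(R⁻¹ n̂) = -0.053453-0.355875i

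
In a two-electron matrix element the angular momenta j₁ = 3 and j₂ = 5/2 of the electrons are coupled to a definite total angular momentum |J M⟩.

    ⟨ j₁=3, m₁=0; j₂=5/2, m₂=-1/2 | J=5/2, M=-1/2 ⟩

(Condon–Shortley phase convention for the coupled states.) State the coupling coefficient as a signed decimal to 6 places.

-0.276026

triangle: 3!·3!·2!/9! = 72/362880
(j±m)!: 3!·3!·2!·3!·2!·3! = 5184
prefactor² = (2J+1)·Δ·N² = 216/35
  k=0: +1/(0!·3!·3!·2!·0!·0!) = 1/72
  k=1: −1/(1!·2!·2!·1!·1!·1!) = -1/4
  k=2: +1/(2!·1!·1!·0!·2!·2!) = 1/8
Σ = -1/9  ⇒  CG² = 216/35·(-1/9)² = 8/105
CG = −√(8/105) = -0.276026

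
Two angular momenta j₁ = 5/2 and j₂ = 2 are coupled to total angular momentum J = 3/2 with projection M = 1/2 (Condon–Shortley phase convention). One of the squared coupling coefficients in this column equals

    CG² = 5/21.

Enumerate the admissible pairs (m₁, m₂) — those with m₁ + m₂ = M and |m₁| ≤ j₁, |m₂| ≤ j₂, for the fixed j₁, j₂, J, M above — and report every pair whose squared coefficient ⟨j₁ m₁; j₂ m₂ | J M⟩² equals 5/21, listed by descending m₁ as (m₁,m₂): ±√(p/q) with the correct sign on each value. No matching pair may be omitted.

Admissible pairs with m₁+m₂ = M = 1/2: (-3/2,2), (-1/2,1), (1/2,0), (3/2,-1), (5/2,-2)
  (m₁,m₂)=(5/2,-2): CG² = 8/21, CG = +√(8/21)
  (m₁,m₂)=(3/2,-1): CG² = 2/105, CG = −√(2/105)
  (m₁,m₂)=(1/2,0): CG² = 2/35, CG = −√(2/35)
  (m₁,m₂)=(-1/2,1): CG² = 5/21, CG = +√(5/21)   ← matches the target
  (m₁,m₂)=(-3/2,2): CG² = 32/105, CG = −√(32/105)
Pairs with CG² = 5/21: (-1/2,1): +√(5/21)

(-1/2,1): +√(5/21)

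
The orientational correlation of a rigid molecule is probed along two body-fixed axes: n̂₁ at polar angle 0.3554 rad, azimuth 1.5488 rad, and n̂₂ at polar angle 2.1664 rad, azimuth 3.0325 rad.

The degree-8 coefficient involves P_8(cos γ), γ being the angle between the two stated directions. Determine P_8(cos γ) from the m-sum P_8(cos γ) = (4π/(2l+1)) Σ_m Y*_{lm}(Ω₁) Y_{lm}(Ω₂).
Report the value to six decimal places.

-0.071157

Term-by-term m-sum for l=8 (normalisation 4π/17 = 0.739198):
  [-8]  conj(Y_{8,-8})(Ω₁) = (0.000109, -0.000019) ; Y_{8,-8}(Ω₂) = (0.073054, 0.087076) ; Δ = (0.000010, 0.000008)
  [-7]  conj(Y_{8,-7})(Ω₁) = (-0.000183, -0.001180) ; Y_{8,-7}(Ω₂) = (0.222557, 0.213081) ; Δ = (0.000211, -0.000302)
  [-6]  conj(Y_{8,-6})(Ω₁) = (-0.008070, 0.001071) ; Y_{8,-6}(Ω₂) = (0.357565, 0.274402) ; Δ = (-0.003180, -0.001831)
  [-5]  conj(Y_{8,-5})(Ω₁) = (0.004347, 0.039364) ; Y_{8,-5}(Ω₂) = (0.260900, 0.158335) ; Δ = (-0.005099, 0.010958)
  [-4]  conj(Y_{8,-4})(Ω₁) = (0.140110, -0.012359) ; Y_{8,-4}(Ω₂) = (-0.107173, -0.049981) ; Δ = (-0.015634, -0.005678)
  [-3]  conj(Y_{8,-3})(Ω₁) = (-0.023377, -0.353744) ; Y_{8,-3}(Ω₂) = (-0.347409, -0.117941) ; Δ = (-0.033599, 0.125651)
  [-2]  conj(Y_{8,-2})(Ω₁) = (-0.570768, 0.025126) ; Y_{8,-2}(Ω₂) = (-0.069199, -0.015342) ; Δ = (0.039882, 0.007018)
  [-1]  conj(Y_{8,-1})(Ω₁) = (0.008615, 0.391586) ; Y_{8,-1}(Ω₂) = (0.331300, 0.036286) ; Δ = (-0.011355, 0.130045)
  [+0]  conj(Y_{8,0})(Ω₁) = (-0.314596, -0.000000) ; Y_{8,0}(Ω₂) = (0.123125, 0.000000) ; Δ = (-0.038735, -0.000000)
  [+1]  conj(Y_{8,1})(Ω₁) = (-0.008615, 0.391586) ; Y_{8,1}(Ω₂) = (-0.331300, 0.036286) ; Δ = (-0.011355, -0.130045)
  [+2]  conj(Y_{8,2})(Ω₁) = (-0.570768, -0.025126) ; Y_{8,2}(Ω₂) = (-0.069199, 0.015342) ; Δ = (0.039882, -0.007018)
  [+3]  conj(Y_{8,3})(Ω₁) = (0.023377, -0.353744) ; Y_{8,3}(Ω₂) = (0.347409, -0.117941) ; Δ = (-0.033599, -0.125651)
  [+4]  conj(Y_{8,4})(Ω₁) = (0.140110, 0.012359) ; Y_{8,4}(Ω₂) = (-0.107173, 0.049981) ; Δ = (-0.015634, 0.005678)
  [+5]  conj(Y_{8,5})(Ω₁) = (-0.004347, 0.039364) ; Y_{8,5}(Ω₂) = (-0.260900, 0.158335) ; Δ = (-0.005099, -0.010958)
  [+6]  conj(Y_{8,6})(Ω₁) = (-0.008070, -0.001071) ; Y_{8,6}(Ω₂) = (0.357565, -0.274402) ; Δ = (-0.003180, 0.001831)
  [+7]  conj(Y_{8,7})(Ω₁) = (0.000183, -0.001180) ; Y_{8,7}(Ω₂) = (-0.222557, 0.213081) ; Δ = (0.000211, 0.000302)
  [+8]  conj(Y_{8,8})(Ω₁) = (0.000109, 0.000019) ; Y_{8,8}(Ω₂) = (0.073054, -0.087076) ; Δ = (0.000010, -0.000008)
Σ over m = (-0.096263, -0.000000); ×(4π/17) → (-0.071157, -0.000000). Real part: -0.071157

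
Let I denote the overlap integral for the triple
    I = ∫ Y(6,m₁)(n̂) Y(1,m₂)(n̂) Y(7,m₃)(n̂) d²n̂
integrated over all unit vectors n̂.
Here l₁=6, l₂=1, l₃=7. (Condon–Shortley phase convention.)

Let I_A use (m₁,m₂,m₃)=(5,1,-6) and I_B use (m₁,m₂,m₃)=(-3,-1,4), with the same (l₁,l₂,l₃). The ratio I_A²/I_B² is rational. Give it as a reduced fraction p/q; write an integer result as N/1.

Shared (l₁,l₂,l₃)=(6,1,7): N and (l;000)² cancel in I_A²/I_B².
A: Δ = 0!·12!·2!/15! = 1/1365; Racah Σ t=0..0: t=0:+1/79833600 = 1/79833600; ⇒ 3j(6 1 7; 5 1 -6)² = 2/35, sgn -1
B: Δ = 0!·12!·2!/15! = 1/1365; Racah Σ t=0..0: t=0:+1/4354560 = 1/4354560; ⇒ 3j(6 1 7; -3 -1 4)² = 11/273, sgn -1
I_A²/I_B² = (2/35)/(11/273) = 78/55

78/55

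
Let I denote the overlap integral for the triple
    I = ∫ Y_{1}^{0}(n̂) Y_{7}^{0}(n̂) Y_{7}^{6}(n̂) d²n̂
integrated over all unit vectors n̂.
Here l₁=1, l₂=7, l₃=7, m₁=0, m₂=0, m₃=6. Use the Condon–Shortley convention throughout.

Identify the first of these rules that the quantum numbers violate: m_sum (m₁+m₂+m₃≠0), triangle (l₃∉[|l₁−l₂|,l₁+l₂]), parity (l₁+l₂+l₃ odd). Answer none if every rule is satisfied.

m₁+m₂+m₃ = 0 + 0 + 6 = 6  ✗
triangle: |1−7|=6 ≤ l₃=7 ≤ 1+7=8
parity: l₁+l₂+l₃ = 15 is odd

m_sum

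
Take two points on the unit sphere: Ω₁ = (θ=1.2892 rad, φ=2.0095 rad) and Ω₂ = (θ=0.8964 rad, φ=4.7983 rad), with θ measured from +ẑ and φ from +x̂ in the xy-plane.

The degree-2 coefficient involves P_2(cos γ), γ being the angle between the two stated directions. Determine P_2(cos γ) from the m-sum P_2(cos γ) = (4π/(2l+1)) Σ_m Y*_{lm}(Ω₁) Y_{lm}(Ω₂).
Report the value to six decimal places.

-0.077716

Expand P_2 via completeness: Σ_{m} conj(Y_{2,m}) at Ω₁ times Y_{2,m} at Ω₂ —
  m=-2: Y*=-0.22782 - 0.27414j  Y=-0.23219 + 0.04029j  product 0.06394 + 0.05447j
  m=-1: Y*=-0.08760 + 0.18670j  Y=0.03233 + 0.37540j  product -0.07292 - 0.02685j
  m=+0: Y*=-0.24233 + 0.00000j  Y=0.05353 + 0.00000j  product -0.01297 + 0.00000j
  m=+1: Y*=0.08760 + 0.18670j  Y=-0.03233 + 0.37540j  product -0.07292 + 0.02685j
  m=+2: Y*=-0.22782 + 0.27414j  Y=-0.23219 - 0.04029j  product 0.06394 - 0.05447j
Accumulated sum -0.03092 + 0.00000j; after 4π/(2l+1) scaling, -0.07772 + 0.00000j ⇒ P_2 = -0.077716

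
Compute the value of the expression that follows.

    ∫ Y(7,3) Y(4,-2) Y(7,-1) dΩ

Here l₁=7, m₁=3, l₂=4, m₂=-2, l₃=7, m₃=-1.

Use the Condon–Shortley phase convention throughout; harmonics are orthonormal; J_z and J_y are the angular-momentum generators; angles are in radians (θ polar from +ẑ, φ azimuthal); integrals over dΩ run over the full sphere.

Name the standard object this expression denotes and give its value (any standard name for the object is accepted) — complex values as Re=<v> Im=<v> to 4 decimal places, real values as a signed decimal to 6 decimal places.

Gaunt coefficient, +0.058708

This is a Gaunt coefficient — the integral of a triple product of spherical harmonics over the sphere.
Checks pass: Σm=0; 18 even; l₃=7∈[3,11].
(2·7+1)(2·4+1)(2·7+1) = 2025
Δ: 4! 10! 4! / 19! → 1/58198140
sum: t=0:+1/17418240 t=1:−1/622080 t=2:+1/230400 t=3:−1/622080 t=4:+1/17418240 = 1/806400
3j²(7 4 7; 0 0 0) = Δ·Π!·Σ² = 2268/230945  (sign -1)
sum: t=0:+1/1658880 t=1:−1/1088640 t=2:+1/7741440 = -13/69672960
3j²(7 4 7; 3 -2 -1) = Δ·Π!·Σ² = 325/149226  (sign -1)
combine: 4πI² = 2025·2268/230945·325/149226 = 546750/12623809
take √, sign +1: I = 0.05870759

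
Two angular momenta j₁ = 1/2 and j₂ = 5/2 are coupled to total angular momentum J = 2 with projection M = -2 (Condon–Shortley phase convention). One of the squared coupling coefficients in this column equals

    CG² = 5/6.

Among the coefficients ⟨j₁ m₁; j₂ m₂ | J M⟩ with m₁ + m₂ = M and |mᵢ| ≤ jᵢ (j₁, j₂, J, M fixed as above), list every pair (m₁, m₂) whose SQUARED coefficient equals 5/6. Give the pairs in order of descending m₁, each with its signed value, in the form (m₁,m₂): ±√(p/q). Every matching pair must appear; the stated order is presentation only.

(1/2,-5/2): +√(5/6)

Admissible pairs with m₁+m₂ = M = -2: (-1/2,-3/2), (1/2,-5/2)
  (m₁,m₂)=(1/2,-5/2): CG² = 5/6, CG = +√(5/6)   ← matches the target
  (m₁,m₂)=(-1/2,-3/2): CG² = 1/6, CG = −√(1/6)
Pairs with CG² = 5/6: (1/2,-5/2): +√(5/6)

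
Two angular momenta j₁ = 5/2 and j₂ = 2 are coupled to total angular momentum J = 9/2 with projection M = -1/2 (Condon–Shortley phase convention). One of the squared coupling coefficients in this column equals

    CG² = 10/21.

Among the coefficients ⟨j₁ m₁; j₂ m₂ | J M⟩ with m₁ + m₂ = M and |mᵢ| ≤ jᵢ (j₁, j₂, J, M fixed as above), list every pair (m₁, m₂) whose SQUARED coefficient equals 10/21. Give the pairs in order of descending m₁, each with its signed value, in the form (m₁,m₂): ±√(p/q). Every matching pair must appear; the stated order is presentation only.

Admissible pairs with m₁+m₂ = M = -1/2: (-5/2,2), (-3/2,1), (-1/2,0), (1/2,-1), (3/2,-2)
  (m₁,m₂)=(3/2,-2): CG² = 5/126, CG = +√(5/126)
  (m₁,m₂)=(1/2,-1): CG² = 20/63, CG = +√(20/63)
  (m₁,m₂)=(-1/2,0): CG² = 10/21, CG = +√(10/21)   ← matches the target
  (m₁,m₂)=(-3/2,1): CG² = 10/63, CG = +√(10/63)
  (m₁,m₂)=(-5/2,2): CG² = 1/126, CG = +√(1/126)
Pairs with CG² = 10/21: (-1/2,0): +√(10/21)

(-1/2,0): +√(10/21)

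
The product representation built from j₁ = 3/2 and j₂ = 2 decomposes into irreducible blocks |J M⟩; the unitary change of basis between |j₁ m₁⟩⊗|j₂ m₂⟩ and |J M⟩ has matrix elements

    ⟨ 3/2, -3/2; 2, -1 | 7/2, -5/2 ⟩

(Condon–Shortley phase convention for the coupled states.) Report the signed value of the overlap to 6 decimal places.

√[8·0!3!4!/8! · 0!3!1!3!1!6!] = √(5184/7)
  +(−1)^0/∏(0,0,3,1,0,3)! = 1/36  (running 1/36)
⟨..|..⟩ = √(5184/7)·(1/36) = +0.755929

+√(4/7) ≈ +0.755929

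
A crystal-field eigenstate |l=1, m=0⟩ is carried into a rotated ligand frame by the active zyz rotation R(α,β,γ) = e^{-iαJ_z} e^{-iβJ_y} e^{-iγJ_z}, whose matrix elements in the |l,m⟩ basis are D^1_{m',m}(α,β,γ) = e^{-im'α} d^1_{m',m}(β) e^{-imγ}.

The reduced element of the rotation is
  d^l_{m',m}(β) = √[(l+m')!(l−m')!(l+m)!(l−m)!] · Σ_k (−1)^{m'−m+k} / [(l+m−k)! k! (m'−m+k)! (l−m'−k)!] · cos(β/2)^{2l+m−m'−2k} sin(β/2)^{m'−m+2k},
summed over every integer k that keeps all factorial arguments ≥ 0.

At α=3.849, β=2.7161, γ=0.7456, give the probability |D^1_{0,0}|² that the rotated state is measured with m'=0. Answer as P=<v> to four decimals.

P=0.8296

D^1_{0,0}(3.8490,2.7161,0.7456) = e^{-i·0·3.8490}·d^1_{0,0}(2.7161)·e^{-i·0·0.7456}. Compute d first:
Half-angle: c=0.211145, s=0.977455. N=√(1·1·1·1)=1.000000
The bounds max(0,m−m')=0 and min(l+m,l−m')=1 give 2 terms
  k=0: (−1)^0·1.0000/(1)·0.2111^2·0.9775^0 = +0.044582
  k=1: (−1)^1·1.0000/(1)·0.2111^0·0.9775^2 = -0.955418
d^1_{0,0}(2.7161) = +0.044582 -0.955418 = -0.910835
|D^1_{0,0}|² = |d^1_{0,0}(β)|² = (-0.910835)² = 0.829621 (the z-rotation phases have unit modulus)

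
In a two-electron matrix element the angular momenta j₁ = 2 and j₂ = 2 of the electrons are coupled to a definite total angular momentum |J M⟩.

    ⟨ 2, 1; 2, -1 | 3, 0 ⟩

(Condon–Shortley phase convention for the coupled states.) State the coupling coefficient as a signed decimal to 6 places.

j₁+j₂−J=1  J+j₁−j₂=3  J−j₁+j₂=3  j₁+j₂+J+1=8
(j₁±m₁, j₂±m₂, J±M) = (3,1,1,3,3,3)
P² = 81/10
sum k=0..1:
  [0] +1/4 = 1/4
  [1] −1/36 = -1/36
S = 2/9
C² = P²·S² = 2/5 ; C = +0.632456

+0.632456  (= +√(2/5))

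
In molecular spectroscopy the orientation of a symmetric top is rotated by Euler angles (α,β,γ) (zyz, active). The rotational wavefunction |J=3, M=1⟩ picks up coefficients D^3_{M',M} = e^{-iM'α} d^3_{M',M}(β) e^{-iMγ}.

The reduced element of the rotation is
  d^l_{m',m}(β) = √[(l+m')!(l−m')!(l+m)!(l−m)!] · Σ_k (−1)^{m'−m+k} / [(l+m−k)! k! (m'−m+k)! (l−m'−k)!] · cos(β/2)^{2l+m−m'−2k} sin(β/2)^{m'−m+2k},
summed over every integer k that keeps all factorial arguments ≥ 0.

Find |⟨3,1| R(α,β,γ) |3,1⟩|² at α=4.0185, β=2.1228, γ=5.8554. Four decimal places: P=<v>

P=0.2475

Split into d^3_{1,1}(β=2.1228) × two z-phases.
c=cos(2.122800/2)=0.487650, s=sin(2.122800/2)=0.873039; N=√[24·2·24·2]=48.000000
The bounds max(0,m−m')=0 and min(l+m,l−m')=2 give 3 terms
  k=0: (−1)^0·48.0000/(48)·0.4877^6·0.8730^0 = +0.013448
  k=1: (−1)^1·48.0000/(6)·0.4877^4·0.8730^2 = -0.344819
  k=2: (−1)^2·48.0000/(8)·0.4877^2·0.8730^4 = +0.828902
d^3_{1,1}(2.1228) = +0.013448 -0.344819 +0.828902 = +0.497530
|D^3_{1,1}|² = |d^3_{1,1}(β)|² = (+0.497530)² = 0.247536 (the z-rotation phases have unit modulus)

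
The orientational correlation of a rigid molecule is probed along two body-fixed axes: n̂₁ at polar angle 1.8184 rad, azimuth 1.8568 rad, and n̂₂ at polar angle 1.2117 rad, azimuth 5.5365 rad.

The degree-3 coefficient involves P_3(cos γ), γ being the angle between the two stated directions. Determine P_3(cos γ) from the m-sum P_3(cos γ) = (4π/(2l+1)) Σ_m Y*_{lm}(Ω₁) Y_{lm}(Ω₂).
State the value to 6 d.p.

Addition theorem: P_3(cos γ) = (4π/7) Σ_m Y*_{lm}(Ω₁) Y_{lm}(Ω₂), m = −3…3:
  term(m=-3) = 0.00566 + 0.13005j   from Y*(Ω₁)=0.28764 - 0.24863j, Y(Ω₂)=-0.21241 + 0.26851j
  term(m=-2) = -0.03518 + 0.06523j   from Y*(Ω₁)=0.19795 + 0.12744j, Y(Ω₂)=0.02435 + 0.31386j
  term(m=-1) = -0.02179 + 0.01300j   from Y*(Ω₁)=0.06185 - 0.21032j, Y(Ω₂)=-0.08494 - 0.07860j
  term(m=+0) = -0.07715 + 0.00000j   from Y*(Ω₁)=0.24691 + 0.00000j, Y(Ω₂)=-0.31245 + 0.00000j
  term(m=+1) = -0.02179 - 0.01300j   from Y*(Ω₁)=-0.06185 - 0.21032j, Y(Ω₂)=0.08494 - 0.07860j
  term(m=+2) = -0.03518 - 0.06523j   from Y*(Ω₁)=0.19795 - 0.12744j, Y(Ω₂)=0.02435 - 0.31386j
  term(m=+3) = 0.00566 - 0.13005j   from Y*(Ω₁)=-0.28764 - 0.24863j, Y(Ω₂)=0.21241 + 0.26851j
Accumulated sum -0.17975 + 0.00000j; after 4π/(2l+1) scaling, -0.32268 + 0.00000j ⇒ P_3 = -0.322678

-0.322678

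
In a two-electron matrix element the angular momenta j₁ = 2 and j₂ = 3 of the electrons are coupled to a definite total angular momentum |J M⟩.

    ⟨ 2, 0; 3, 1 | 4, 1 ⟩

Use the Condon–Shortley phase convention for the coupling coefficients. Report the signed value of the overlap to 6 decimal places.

−√(3/28) ≈ -0.327327

triangle: 1!×3!×5!/10! = 720/3628800
(j±m)!: 2!×2!×4!×2!×5!×3! = 138240
prefactor² = (2J+1)×Δ×N² = 1728/7
  k=0: +1/(0!×1!×2!×4!×1!×1!) = 1/48
  k=1: −1/(1!×0!×1!×3!×2!×2!) = -1/24
Σ = -1/48  ⇒  CG² = 1728/7×(-1/48)² = 3/28
CG = −√(3/28) = -0.327327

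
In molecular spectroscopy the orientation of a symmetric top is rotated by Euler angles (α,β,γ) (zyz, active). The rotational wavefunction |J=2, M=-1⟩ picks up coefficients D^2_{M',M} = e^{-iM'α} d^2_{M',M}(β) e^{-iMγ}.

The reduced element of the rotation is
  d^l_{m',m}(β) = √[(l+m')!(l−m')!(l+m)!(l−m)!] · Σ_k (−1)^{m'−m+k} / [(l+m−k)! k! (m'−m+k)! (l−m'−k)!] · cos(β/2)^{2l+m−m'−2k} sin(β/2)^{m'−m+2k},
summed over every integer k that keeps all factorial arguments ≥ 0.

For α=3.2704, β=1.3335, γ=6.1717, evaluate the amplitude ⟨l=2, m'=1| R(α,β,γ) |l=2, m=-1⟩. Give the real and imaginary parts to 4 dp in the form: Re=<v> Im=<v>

First d^2_{1,-1}(β=1.3335), then the phase factors e^{-i(1)α} and e^{-i(-1)γ}:
c=cos(1.333500/2)=0.785836, s=sin(1.333500/2)=0.618435; N=√[6·1·1·6]=6.000000
k: max(0,(-1)−(1))=0 … min(2+(-1),2−(1))=1
  k=0: (−1)^2·6.0000/(2)·0.7858^2·0.6184^2 = +0.708555
  k=1: (−1)^3·6.0000/(6)·0.7858^0·0.6184^4 = -0.146277
d^2_{1,-1}(1.3335) = +0.708555 -0.146277 = +0.562277
Attach z-rotation phases: D = e^{-i(1)(3.2704)}·(+0.562277)·e^{-i(-1)(6.1717)} = -0.546122+0.133815i

Re=-0.5461 Im=0.1338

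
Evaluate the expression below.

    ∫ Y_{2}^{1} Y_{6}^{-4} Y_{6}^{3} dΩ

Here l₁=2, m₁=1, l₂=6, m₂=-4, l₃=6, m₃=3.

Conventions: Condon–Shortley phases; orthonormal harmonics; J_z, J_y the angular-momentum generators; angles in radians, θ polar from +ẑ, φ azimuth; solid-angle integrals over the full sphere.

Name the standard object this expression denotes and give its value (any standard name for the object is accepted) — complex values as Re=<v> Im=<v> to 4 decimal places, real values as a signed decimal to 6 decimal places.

This is a Gaunt coefficient — the integral of a triple product of spherical harmonics over the sphere.
Rules hold: Σm=0, L=14 even, 4≤6≤8.
N = 5·13·13 = 845
Δ = 2!·2!·10!/15! = 1/90090
Racah Σ t=0..2: t=0:+1/69120 t=1:−1/14400 t=2:+1/69120 = -7/172800
⇒ 3j(2 6 6; 0 0 0)² = 14/715, sgn -1
Racah Σ t=0..1: t=0:+1/161280 t=1:−1/725760 = 1/207360
⇒ 3j(2 6 6; 1 -4 3)² = 7/286, sgn -1
4πI² = N·(3j₀)²·(3jₘ)² = 49/121
I = +1·√(0.404959/4π) = 0.17951487

Gaunt coefficient, +0.179515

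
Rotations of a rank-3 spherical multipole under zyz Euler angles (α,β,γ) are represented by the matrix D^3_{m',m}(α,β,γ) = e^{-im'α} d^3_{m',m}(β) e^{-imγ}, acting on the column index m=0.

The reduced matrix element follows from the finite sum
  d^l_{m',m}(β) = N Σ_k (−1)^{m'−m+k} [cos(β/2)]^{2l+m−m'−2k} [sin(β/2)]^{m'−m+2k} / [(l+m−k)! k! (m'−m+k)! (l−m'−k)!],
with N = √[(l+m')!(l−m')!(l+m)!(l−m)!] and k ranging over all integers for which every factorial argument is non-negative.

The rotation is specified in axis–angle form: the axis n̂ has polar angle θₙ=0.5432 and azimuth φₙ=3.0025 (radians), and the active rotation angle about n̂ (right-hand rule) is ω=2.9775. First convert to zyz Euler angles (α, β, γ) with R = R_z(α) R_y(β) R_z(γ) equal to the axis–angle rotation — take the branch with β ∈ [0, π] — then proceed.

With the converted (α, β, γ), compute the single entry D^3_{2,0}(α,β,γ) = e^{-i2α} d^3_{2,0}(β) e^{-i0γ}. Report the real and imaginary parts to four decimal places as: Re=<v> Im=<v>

Axis–angle → zyz. n̂ = (sinθₙcosφₙ, sinθₙsinφₙ, cosθₙ) = (-0.511886, +0.071662, +0.856059), ω = 2.9775.
R = I cosω + sinω [n̂]ₓ + (1−cosω) n̂n̂ᵀ gives
  R = [-0.466032, -0.212717, -0.858817; +0.066970, -0.976365, +0.205491; -0.882230, +0.038250, +0.469263]
β = atan2(√(R₁₃²+R₂₃²), R₃₃) = 1.082340; α = atan2(R₂₃, R₁₃) mod 2π = 2.906736; γ = atan2(R₃₂, −R₃₁) mod 2π = 0.043329
First d^3_{2,0}(β=1.0823), then the phase factors e^{-i(2)α} and e^{-i(0)γ}:
With c≡cos(β/2)=0.857106 and s≡sin(β/2)=0.515139, N=[120·1·6·6]^{1/2}=65.726707
The bounds max(0,m−m')=0 and min(l+m,l−m')=1 give 2 terms
  k=0: (−1)^2·65.7267/(12)·0.8571^4·0.5151^2 = +0.784421
  k=1: (−1)^3·65.7267/(12)·0.8571^2·0.5151^4 = -0.283354
d^3_{2,0}(1.0823) = +0.784421 -0.283354 = +0.501067
Attach z-rotation phases: D = e^{-i(2)(2.9067)}·(+0.501067)·e^{-i(0)(0.0433)} = +0.446801+0.226798i

Re=0.4468 Im=0.2268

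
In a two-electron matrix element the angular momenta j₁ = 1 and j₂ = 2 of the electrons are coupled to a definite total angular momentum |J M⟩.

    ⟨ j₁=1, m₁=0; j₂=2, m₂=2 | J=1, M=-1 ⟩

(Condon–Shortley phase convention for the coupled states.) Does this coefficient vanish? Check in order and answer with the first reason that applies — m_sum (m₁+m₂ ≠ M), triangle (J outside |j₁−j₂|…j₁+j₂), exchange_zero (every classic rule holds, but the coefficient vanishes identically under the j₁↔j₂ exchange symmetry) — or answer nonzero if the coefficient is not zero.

m-sum: m₁+m₂ = 0+2 = 2, M = -1  ✗ ⇒ coefficient is 0

m_sum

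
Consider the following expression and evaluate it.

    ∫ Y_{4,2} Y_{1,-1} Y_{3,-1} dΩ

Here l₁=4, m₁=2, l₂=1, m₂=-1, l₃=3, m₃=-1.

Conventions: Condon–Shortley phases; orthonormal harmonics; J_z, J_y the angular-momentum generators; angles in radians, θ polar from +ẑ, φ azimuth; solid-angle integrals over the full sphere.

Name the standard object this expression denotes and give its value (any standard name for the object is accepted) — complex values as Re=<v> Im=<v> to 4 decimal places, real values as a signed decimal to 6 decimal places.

Gaunt coefficient, +0.238414

This is a Gaunt coefficient — the integral of a triple product of spherical harmonics over the sphere.
m-sum 0 ✓  L=8 even ✓  3≤3≤5 ✓
Π(2lᵢ+1) = 9×3×7 = 189
triangle coeff Δ(4,1,3) = 1/252
Σ_t [1,1]: t=1:−1/36 = -1/36
(3j)²=4/63 [(4 1 3; 0 0 0)], sign=+1
Σ_t [0,0]: t=0:+1/96 = 1/96
(3j)²=5/84 [(4 1 3; 2 -1 -1)], sign=+1
⇒ 4πI² = 5/7
I = (+1)√(5/7/(4π)) = 0.23841361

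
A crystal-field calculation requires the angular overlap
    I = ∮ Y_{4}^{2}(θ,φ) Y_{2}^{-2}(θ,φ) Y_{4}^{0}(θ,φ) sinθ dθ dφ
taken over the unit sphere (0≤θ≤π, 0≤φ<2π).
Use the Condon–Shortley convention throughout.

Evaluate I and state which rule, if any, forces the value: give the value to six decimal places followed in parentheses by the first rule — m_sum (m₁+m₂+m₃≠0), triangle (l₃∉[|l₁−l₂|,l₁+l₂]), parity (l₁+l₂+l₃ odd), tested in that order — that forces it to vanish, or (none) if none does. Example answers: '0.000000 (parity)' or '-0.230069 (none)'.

Checks pass: Σm=0; 10 even; l₃=4∈[2,6].
(2·4+1)(2·2+1)(2·4+1) = 405
Δ: 2! 6! 2! / 11! → 1/13860
sum: t=0:+1/192 t=1:−1/36 t=2:+1/192 = -5/288
3j²(4 2 4; 0 0 0) = Δ·Π!·Σ² = 20/693  (sign -1)
sum: t=0:+1/192 = 1/192
3j²(4 2 4; 2 -2 0) = Δ·Π!·Σ² = 3/77  (sign +1)
combine: 4πI² = 405·20/693·3/77 = 2700/5929
take √, sign -1: I = -0.19036462
No selection rule forces the value: the integral is nonzero (none).

-0.190365 (none)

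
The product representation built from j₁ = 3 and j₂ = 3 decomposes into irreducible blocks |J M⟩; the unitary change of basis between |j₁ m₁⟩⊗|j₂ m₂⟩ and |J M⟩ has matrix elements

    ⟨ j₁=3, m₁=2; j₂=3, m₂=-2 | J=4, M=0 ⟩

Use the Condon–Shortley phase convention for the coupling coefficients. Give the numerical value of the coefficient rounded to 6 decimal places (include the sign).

√[9·2!4!4!/11! · 5!1!1!5!4!4!] = √(165888/77)
  +(−1)^0/∏(0,2,1,1,3,3)! = 1/72  (running 1/72)
  +(−1)^1/∏(1,1,0,0,4,4)! = -1/576  (running 7/576)
⟨..|..⟩ = √(165888/77)·(7/576) = +0.564076

+0.564076  (= +√(7/22))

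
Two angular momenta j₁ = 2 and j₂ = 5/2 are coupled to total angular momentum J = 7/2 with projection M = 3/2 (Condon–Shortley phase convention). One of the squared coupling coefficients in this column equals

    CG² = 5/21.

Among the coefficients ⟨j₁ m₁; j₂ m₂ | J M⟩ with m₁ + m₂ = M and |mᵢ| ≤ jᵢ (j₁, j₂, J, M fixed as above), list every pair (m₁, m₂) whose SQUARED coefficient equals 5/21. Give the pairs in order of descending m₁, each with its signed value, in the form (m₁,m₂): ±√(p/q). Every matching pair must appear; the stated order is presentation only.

(-1,5/2): −√(5/21)

Admissible pairs with m₁+m₂ = M = 3/2: (-1,5/2), (0,3/2), (1,1/2), (2,-1/2)
  (m₁,m₂)=(2,-1/2): CG² = 8/21, CG = +√(8/21)
  (m₁,m₂)=(1,1/2): CG² = 2/21, CG = +√(2/21)
  (m₁,m₂)=(0,3/2): CG² = 2/7, CG = −√(2/7)
  (m₁,m₂)=(-1,5/2): CG² = 5/21, CG = −√(5/21)   ← matches the target
Pairs with CG² = 5/21: (-1,5/2): −√(5/21)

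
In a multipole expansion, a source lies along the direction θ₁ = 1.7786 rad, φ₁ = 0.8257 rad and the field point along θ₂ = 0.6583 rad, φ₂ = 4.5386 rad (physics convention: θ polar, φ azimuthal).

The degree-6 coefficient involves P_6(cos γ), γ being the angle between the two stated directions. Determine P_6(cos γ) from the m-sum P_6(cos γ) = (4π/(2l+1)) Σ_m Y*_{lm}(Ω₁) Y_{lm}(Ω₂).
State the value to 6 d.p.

-0.017491

Term-by-term m-sum for l=6 (normalisation 4π/13 = 0.966644):
  m=-6: (0.101528, -0.411651) × (-0.012761, -0.021876) = (-0.010301, 0.003032)  (running Σ = (-0.010301, 0.003032))
  m=-5: (0.170717, 0.258372) × (-0.086627, 0.073239) = (-0.033712, -0.009879)  (running Σ = (-0.044013, -0.006847))
  m=-4: (0.171670, 0.027917) × (0.225789, 0.188317) = (0.033504, 0.038632)  (running Σ = (-0.010509, 0.031785))
  m=-3: (-0.250933, 0.196563) × (0.228176, -0.397257) = (0.020829, 0.144536)  (running Σ = (0.010321, 0.176321))
  m=-2: (-0.007372, 0.091266) × (-0.304592, -0.110350) = (0.012317, -0.026985)  (running Σ = (0.022637, 0.149336))
  m=-1: (-0.213317, -0.231244) × (0.029341, -0.167127) = (-0.044906, 0.028866)  (running Σ = (-0.022269, 0.178202))
  m=0: (-0.068885, -0.000000) × (-0.383867, 0.000000) = (0.026443, 0.000000)  (running Σ = (0.004174, 0.178202))
  m=1: (0.213317, -0.231244) × (-0.029341, -0.167127) = (-0.044906, -0.028866)  (running Σ = (-0.040732, 0.149336))
  m=2: (-0.007372, -0.091266) × (-0.304592, 0.110350) = (0.012317, 0.026985)  (running Σ = (-0.028415, 0.176321))
  m=3: (0.250933, 0.196563) × (-0.228176, -0.397257) = (0.020829, -0.144536)  (running Σ = (-0.007586, 0.031785))
  m=4: (0.171670, -0.027917) × (0.225789, -0.188317) = (0.033504, -0.038632)  (running Σ = (0.025918, -0.006847))
  m=5: (-0.170717, 0.258372) × (0.086627, 0.073239) = (-0.033712, 0.009879)  (running Σ = (-0.007794, 0.003032))
  m=6: (0.101528, 0.411651) × (-0.012761, 0.021876) = (-0.010301, -0.003032)  (running Σ = (-0.018095, -0.000000))
Accumulated sum (-0.018095, -0.000000); after 4π/(2l+1) scaling, (-0.017491, -0.000000) ⇒ P_6 = -0.017491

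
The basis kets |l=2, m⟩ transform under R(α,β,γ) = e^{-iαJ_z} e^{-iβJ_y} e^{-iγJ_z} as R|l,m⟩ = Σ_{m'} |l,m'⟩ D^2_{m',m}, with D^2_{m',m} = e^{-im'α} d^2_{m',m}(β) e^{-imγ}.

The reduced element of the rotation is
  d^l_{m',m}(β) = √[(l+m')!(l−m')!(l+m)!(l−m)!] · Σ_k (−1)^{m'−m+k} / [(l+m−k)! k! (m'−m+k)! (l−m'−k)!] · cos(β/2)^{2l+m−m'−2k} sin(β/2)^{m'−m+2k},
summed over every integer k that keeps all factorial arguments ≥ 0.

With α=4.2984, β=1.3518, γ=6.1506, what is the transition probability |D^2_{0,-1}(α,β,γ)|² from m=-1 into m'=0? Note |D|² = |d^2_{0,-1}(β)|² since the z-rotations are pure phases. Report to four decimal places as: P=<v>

P=0.0675

First d^2_{0,-1}(β=1.3518), then the phase factors e^{-i(0)α} and e^{-i(-1)γ}:
With c≡cos(β/2)=0.780144 and s≡sin(β/2)=0.625600, N=[2·2·1·6]^{1/2}=4.898979
k: max(0,(-1)−(0))=0 … min(2+(-1),2−(0))=1
  k=0: (−1)^1·4.8990/(2)·0.7801^3·0.6256^1 = -0.727607
  k=1: (−1)^2·4.8990/(2)·0.7801^1·0.6256^3 = +0.467886
d^2_{0,-1}(1.3518) = -0.727607 +0.467886 = -0.259721
|D^2_{0,-1}|² = |d^2_{0,-1}(β)|² = (-0.259721)² = 0.067455 (the z-rotation phases have unit modulus)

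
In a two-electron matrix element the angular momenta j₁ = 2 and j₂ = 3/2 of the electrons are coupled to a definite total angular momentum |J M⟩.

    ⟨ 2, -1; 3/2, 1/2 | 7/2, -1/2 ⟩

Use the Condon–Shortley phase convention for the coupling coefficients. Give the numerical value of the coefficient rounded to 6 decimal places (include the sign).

+0.585540  (= +√(12/35))

√[8·0!4!3!/8! · 1!3!2!1!3!4!] = √(1728/35)
  +(−1)^0/∏(0,0,3,2,1,1)! = 1/12  (running 1/12)
⟨..|..⟩ = √(1728/35)·(1/12) = +0.585540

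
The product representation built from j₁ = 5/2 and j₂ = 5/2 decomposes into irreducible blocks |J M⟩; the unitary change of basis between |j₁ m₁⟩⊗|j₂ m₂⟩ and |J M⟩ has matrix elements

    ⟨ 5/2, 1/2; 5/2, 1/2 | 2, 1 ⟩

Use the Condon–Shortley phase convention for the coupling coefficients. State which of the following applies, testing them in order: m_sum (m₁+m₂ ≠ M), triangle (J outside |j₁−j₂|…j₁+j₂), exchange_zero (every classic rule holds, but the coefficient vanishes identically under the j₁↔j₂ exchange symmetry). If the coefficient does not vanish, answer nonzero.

m-sum: m₁+m₂ = 1/2+1/2 = 1, M = 1  ✓
triangle: |j₁−j₂| = 0 ≤ J = 2 ≤ j₁+j₂ = 5  ✓
exchange: j₁=j₂ and m₁=m₂, and (−1)^(j₁+j₂−J) = (−1)^3 = −1 forces ⟨j₁m₁;j₂m₂|JM⟩ = −⟨j₂m₂;j₁m₁|JM⟩ = −⟨j₁m₁;j₂m₂|JM⟩ ⇒ the coefficient vanishes identically
Racah sum check: Σ_k collapses to 0 ⇒ CG = 0

exchange_zero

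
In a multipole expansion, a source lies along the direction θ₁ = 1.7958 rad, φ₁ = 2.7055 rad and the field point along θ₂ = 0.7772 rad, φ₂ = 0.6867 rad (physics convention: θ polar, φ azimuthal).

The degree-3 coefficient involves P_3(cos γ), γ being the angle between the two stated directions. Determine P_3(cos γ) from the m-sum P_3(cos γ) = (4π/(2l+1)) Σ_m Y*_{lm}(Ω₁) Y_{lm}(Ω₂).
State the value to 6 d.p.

Term-by-term m-sum for l=3 (normalisation 4π/7 = 1.795196):
  m=-3: Y*=-0.10029 + 0.37322j  Y=-0.06763 - 0.12701j  product 0.05419 - 0.01250j
  m=-2: Y*=-0.13935 + 0.16591j  Y=0.07027 - 0.35135j  product 0.04850 + 0.06062j
  m=-1: Y*=0.21448 - 0.09995j  Y=0.27009 - 0.22142j  product 0.03580 - 0.07449j
  m=+0: Y*=0.22906 + 0.00000j  Y=-0.12211 + 0.00000j  product -0.02797 + 0.00000j
  m=+1: Y*=-0.21448 - 0.09995j  Y=-0.27009 - 0.22142j  product 0.03580 + 0.07449j
  m=+2: Y*=-0.13935 - 0.16591j  Y=0.07027 + 0.35135j  product 0.04850 - 0.06062j
  m=+3: Y*=0.10029 + 0.37322j  Y=0.06763 - 0.12701j  product 0.05419 + 0.01250j
Total Σ_m = 0.24900 - 0.00000j. Multiply by 1.795196: 0.44700 - 0.00000j. P_3(cos γ) = 0.447000

0.447000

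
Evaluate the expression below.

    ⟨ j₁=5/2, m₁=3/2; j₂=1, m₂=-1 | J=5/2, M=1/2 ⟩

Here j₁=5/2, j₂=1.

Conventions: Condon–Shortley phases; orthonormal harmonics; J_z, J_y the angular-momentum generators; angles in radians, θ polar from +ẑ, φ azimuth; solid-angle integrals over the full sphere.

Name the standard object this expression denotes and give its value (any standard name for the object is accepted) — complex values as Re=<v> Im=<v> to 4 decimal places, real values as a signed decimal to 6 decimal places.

This is a Clebsch–Gordan (vector-coupling) coefficient.
triangle: 1!*4!*1!/7! = 24/5040
(j±m)!: 4!*1!*0!*2!*3!*2! = 576
prefactor² = (2J+1)*Δ*N² = 576/35
  k=0: +1/(0!*1!*1!*0!*3!*1!) = 1/6
Σ = 1/6  ⇒  CG² = 576/35*(1/6)² = 16/35
CG = +√(16/35) = +0.676123

Clebsch–Gordan coefficient, +√(16/35) ≈ +0.676123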